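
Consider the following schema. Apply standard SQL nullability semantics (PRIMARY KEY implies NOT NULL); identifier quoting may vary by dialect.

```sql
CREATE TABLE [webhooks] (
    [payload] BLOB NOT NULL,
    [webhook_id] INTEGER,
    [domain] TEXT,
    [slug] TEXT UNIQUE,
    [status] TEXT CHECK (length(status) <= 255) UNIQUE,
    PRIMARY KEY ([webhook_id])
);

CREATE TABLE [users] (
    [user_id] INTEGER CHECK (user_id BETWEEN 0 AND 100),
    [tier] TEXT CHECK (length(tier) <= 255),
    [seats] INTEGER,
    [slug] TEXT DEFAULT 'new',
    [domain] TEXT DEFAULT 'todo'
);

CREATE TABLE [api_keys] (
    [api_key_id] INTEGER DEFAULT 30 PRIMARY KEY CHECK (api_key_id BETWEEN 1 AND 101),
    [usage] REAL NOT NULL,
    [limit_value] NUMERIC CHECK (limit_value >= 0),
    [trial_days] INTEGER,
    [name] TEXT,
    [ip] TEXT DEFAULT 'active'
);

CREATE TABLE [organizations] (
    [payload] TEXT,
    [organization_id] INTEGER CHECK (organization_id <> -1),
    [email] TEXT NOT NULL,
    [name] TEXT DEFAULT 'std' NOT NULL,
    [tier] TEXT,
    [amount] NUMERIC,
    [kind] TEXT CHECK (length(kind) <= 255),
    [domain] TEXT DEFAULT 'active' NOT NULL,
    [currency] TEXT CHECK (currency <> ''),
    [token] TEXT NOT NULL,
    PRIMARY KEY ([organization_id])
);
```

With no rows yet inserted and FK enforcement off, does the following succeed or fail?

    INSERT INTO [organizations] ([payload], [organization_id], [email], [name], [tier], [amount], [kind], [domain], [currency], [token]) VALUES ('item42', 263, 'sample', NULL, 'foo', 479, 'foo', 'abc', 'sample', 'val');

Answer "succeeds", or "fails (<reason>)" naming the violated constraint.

name is explicitly set to NULL, but name is declared NOT NULL.

fails (NOT NULL on name)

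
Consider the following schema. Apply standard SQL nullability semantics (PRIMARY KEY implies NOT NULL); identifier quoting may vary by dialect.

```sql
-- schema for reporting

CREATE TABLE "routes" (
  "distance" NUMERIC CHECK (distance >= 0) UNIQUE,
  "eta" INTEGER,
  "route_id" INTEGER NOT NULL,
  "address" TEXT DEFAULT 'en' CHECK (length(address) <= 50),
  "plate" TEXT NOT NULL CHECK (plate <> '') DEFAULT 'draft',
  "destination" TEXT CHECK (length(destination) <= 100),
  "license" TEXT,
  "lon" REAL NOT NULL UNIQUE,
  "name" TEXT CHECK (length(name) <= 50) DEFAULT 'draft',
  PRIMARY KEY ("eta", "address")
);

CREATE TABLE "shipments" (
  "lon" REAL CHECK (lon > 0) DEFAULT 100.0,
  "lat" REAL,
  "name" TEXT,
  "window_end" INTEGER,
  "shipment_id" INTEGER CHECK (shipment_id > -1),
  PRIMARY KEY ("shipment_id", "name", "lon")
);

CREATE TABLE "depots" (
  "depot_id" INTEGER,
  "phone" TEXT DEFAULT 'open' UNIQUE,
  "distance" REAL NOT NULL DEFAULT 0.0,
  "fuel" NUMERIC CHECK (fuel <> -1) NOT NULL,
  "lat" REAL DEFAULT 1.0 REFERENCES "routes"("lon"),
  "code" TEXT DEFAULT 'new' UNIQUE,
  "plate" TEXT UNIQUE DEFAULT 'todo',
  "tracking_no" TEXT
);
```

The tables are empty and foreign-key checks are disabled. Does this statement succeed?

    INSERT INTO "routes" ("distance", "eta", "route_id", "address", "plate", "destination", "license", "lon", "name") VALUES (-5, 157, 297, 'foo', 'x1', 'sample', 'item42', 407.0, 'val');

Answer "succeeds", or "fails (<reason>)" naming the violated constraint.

The value -5 for distance violates CHECK (distance >= 0).

fails (CHECK on distance)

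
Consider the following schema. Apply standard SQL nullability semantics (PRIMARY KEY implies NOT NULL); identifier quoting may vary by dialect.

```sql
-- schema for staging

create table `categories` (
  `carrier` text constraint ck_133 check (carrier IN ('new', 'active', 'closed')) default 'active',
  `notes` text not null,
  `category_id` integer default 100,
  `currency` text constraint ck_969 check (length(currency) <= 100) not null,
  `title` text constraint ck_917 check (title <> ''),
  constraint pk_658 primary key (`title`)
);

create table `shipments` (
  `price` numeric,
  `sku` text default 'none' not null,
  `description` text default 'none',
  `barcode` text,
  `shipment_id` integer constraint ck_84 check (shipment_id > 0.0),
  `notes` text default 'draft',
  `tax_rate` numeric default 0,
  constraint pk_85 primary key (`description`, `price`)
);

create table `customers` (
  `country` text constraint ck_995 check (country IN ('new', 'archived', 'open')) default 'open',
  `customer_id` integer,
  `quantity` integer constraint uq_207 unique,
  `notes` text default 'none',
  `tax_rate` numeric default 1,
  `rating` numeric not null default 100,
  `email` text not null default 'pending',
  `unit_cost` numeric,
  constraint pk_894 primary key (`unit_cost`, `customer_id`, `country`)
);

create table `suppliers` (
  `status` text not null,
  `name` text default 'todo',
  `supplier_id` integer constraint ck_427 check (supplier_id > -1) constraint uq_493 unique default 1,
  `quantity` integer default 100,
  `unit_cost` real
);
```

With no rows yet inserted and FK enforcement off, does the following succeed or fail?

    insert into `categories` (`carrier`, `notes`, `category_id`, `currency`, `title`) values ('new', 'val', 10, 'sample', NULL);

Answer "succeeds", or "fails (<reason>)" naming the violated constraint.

title is explicitly set to NULL, but title is part of the PRIMARY KEY (implied NOT NULL).

fails (NOT NULL on title)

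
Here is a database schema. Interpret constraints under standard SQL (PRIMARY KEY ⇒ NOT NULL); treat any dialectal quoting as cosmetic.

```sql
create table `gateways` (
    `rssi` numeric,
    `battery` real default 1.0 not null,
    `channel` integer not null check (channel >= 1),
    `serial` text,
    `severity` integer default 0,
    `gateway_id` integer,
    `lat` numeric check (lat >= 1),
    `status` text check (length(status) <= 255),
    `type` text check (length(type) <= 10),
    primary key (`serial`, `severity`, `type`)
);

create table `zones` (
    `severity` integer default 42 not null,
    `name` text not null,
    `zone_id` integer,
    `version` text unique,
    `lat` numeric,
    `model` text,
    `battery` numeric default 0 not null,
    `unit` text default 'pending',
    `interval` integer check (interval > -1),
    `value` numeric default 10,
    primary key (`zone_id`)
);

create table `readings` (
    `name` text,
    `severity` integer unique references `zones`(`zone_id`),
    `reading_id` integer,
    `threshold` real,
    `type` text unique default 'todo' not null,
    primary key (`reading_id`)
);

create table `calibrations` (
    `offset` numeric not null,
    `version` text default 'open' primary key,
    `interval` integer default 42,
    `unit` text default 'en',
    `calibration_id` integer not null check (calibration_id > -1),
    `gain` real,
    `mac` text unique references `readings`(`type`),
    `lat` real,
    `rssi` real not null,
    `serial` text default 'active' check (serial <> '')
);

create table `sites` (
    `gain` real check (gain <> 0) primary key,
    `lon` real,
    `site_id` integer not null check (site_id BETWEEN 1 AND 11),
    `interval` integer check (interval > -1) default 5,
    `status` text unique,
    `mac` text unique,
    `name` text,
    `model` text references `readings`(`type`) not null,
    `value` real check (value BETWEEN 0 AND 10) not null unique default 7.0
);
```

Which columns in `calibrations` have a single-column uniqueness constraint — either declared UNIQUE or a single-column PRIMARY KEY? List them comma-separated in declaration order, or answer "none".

- offset: no UNIQUE or single-column PK constraint.
- version: single-column PRIMARY KEY → unique.
- interval: no UNIQUE or single-column PK constraint.
- unit: no UNIQUE or single-column PK constraint.
- calibration_id: no UNIQUE or single-column PK constraint.
- gain: no UNIQUE or single-column PK constraint.
- mac: declared UNIQUE → unique.
- lat: no UNIQUE or single-column PK constraint.
- rssi: no UNIQUE or single-column PK constraint.
- serial: no UNIQUE or single-column PK constraint.

version, mac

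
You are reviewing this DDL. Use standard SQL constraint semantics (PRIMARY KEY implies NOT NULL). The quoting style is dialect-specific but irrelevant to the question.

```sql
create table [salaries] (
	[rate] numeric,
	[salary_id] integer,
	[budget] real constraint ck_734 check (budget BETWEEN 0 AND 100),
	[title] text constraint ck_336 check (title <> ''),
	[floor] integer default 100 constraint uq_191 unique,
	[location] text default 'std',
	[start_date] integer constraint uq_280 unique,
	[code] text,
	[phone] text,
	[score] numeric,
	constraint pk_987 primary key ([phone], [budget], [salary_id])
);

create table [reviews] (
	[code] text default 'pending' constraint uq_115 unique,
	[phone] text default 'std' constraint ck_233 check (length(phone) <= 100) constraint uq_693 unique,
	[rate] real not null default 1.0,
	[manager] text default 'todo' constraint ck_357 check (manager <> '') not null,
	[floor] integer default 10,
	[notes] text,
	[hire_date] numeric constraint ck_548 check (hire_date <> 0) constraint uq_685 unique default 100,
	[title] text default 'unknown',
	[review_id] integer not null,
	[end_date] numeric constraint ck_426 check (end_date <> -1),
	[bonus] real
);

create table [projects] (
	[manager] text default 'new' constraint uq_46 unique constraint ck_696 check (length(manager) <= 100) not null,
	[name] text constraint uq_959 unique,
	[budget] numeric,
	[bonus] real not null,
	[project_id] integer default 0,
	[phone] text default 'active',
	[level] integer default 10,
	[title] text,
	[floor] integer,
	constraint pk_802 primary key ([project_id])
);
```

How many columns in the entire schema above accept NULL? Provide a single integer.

21

salaries: 7 nullable (rate, title, floor, location, start_date, code, score — PK (phone, budget, salary_id) and explicit NOT NULL columns excluded).
reviews: 8 nullable (code, phone, floor, notes, hire_date, title, end_date, bonus — PK none and explicit NOT NULL columns excluded).
projects: 6 nullable (name, budget, phone, level, title, floor — PK (project_id) and explicit NOT NULL columns excluded).
Total: 7 + 8 + 6 = 21.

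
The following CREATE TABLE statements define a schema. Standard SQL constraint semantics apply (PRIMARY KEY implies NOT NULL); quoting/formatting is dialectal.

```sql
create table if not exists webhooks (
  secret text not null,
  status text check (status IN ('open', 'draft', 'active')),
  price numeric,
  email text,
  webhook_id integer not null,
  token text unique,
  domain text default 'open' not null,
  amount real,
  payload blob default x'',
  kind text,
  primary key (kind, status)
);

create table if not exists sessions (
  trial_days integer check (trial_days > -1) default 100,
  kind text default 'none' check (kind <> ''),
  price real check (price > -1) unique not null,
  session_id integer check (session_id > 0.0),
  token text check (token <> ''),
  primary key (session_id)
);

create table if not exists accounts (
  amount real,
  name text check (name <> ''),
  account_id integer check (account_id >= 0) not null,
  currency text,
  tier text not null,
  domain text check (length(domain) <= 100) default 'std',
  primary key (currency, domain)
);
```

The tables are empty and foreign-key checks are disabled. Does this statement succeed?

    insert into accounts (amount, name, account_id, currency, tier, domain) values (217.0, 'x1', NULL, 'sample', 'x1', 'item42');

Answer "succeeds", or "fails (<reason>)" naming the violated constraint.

account_id is explicitly set to NULL, but account_id is declared NOT NULL.

fails (NOT NULL on account_id)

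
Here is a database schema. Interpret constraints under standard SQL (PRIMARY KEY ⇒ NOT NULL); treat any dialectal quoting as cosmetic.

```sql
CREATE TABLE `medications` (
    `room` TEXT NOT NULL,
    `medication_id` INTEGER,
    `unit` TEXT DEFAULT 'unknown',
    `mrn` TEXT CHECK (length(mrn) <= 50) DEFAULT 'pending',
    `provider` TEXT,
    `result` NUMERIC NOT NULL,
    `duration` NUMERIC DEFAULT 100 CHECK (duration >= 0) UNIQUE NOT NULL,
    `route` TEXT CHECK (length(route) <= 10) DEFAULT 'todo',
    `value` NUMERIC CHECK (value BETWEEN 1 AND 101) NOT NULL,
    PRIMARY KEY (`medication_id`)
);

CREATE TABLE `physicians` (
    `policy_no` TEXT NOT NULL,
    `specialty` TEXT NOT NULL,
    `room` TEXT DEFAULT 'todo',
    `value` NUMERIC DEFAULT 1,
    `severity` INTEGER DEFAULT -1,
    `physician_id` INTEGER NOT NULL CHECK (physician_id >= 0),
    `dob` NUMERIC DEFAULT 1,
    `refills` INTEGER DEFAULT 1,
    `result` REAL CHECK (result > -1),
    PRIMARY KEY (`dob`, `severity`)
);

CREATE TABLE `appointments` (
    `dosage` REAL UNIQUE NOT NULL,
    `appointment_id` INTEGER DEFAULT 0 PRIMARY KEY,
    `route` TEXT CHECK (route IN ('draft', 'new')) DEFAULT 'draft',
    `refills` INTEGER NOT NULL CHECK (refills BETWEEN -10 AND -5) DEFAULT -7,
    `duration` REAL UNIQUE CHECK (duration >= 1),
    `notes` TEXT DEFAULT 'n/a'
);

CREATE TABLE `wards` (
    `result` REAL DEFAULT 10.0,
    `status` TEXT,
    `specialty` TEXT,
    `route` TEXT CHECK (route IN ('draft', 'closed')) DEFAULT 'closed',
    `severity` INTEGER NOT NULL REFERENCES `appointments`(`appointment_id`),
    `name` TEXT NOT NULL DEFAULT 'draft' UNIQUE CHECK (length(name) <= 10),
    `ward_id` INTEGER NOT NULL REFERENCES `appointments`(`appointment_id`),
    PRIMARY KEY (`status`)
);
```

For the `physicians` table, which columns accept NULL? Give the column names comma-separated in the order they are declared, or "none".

room, value, refills, result

- policy_no: declared NOT NULL → not nullable.
- specialty: declared NOT NULL → not nullable.
- room: DEFAULT only fills an omitted column; an explicit NULL is still allowed → nullable.
- value: DEFAULT only fills an omitted column; an explicit NULL is still allowed → nullable.
- severity: part of the PRIMARY KEY, which implies NOT NULL → not nullable.
- physician_id: declared NOT NULL → not nullable.
- dob: part of the PRIMARY KEY, which implies NOT NULL → not nullable.
- refills: DEFAULT only fills an omitted column; an explicit NULL is still allowed → nullable.
- result: CHECK does not forbid NULL (a CHECK constraint passes when its expression is NULL) → nullable.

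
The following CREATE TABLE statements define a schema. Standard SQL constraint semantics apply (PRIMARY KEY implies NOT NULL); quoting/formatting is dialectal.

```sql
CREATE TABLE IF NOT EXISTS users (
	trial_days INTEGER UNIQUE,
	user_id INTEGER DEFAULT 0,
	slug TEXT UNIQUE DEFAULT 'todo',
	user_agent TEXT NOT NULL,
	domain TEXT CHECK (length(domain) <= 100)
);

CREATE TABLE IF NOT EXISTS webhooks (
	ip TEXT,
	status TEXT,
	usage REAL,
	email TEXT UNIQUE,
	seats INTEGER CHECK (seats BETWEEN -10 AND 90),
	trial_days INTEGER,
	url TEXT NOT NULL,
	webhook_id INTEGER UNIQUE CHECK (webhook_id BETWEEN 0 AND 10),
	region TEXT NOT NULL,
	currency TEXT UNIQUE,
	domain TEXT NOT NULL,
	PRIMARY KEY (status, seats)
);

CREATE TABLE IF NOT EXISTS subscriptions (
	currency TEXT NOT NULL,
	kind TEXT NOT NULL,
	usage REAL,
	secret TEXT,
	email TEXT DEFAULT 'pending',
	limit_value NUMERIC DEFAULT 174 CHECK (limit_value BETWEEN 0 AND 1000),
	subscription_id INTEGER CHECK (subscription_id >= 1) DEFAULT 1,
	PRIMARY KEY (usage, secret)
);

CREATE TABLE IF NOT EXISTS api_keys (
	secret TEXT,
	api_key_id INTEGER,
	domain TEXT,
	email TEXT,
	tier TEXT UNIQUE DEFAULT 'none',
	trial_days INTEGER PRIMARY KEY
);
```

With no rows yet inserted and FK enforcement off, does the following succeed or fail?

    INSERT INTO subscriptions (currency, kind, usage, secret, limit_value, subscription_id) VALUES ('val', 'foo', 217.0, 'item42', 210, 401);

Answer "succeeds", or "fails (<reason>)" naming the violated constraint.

succeeds

NOT NULL columns: currency is supplied; kind is supplied; secret is supplied; usage is supplied.
CHECK constraints: 210 satisfies (limit_value BETWEEN 0 AND 1000); 401 satisfies (subscription_id >= 1).
No constraint is violated.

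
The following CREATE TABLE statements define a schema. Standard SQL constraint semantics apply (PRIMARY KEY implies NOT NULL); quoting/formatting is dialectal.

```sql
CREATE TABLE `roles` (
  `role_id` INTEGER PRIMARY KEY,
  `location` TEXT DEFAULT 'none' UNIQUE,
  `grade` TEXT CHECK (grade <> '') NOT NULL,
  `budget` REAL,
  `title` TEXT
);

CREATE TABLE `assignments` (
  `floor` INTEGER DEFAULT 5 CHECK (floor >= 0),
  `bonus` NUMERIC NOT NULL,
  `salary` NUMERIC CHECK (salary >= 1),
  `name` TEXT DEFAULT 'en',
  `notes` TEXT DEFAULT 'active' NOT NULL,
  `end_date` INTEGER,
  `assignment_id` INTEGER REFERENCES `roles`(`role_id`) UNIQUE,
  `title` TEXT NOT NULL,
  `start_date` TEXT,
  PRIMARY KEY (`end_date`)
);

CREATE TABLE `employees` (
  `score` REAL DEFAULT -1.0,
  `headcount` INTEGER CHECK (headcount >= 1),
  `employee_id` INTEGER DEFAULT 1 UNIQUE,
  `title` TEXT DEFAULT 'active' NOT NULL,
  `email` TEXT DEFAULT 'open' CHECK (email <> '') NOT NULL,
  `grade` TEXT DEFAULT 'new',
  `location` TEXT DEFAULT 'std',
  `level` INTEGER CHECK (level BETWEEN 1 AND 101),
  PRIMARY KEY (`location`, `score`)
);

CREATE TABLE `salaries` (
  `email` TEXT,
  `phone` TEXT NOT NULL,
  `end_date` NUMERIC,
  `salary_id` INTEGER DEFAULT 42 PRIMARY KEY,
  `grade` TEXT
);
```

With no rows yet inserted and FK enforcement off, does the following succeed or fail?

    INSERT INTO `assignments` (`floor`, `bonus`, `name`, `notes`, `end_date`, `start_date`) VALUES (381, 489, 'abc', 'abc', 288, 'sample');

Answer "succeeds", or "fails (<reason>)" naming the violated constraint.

title is omitted from the column list and has no DEFAULT, so it would receive NULL.
But title is declared NOT NULL.

fails (NOT NULL on title)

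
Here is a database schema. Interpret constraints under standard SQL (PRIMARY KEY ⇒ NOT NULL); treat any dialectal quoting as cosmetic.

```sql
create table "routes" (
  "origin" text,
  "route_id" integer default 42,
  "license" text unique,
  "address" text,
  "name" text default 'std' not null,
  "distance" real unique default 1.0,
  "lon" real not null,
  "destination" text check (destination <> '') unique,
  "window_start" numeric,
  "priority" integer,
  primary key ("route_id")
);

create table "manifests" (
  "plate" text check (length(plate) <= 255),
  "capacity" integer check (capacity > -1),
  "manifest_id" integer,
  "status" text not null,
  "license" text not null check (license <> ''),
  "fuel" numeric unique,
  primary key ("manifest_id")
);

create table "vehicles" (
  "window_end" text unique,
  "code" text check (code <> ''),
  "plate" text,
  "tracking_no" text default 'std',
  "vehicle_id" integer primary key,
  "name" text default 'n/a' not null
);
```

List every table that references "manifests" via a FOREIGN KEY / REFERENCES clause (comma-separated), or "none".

No REFERENCES clause anywhere in the schema names manifests.

none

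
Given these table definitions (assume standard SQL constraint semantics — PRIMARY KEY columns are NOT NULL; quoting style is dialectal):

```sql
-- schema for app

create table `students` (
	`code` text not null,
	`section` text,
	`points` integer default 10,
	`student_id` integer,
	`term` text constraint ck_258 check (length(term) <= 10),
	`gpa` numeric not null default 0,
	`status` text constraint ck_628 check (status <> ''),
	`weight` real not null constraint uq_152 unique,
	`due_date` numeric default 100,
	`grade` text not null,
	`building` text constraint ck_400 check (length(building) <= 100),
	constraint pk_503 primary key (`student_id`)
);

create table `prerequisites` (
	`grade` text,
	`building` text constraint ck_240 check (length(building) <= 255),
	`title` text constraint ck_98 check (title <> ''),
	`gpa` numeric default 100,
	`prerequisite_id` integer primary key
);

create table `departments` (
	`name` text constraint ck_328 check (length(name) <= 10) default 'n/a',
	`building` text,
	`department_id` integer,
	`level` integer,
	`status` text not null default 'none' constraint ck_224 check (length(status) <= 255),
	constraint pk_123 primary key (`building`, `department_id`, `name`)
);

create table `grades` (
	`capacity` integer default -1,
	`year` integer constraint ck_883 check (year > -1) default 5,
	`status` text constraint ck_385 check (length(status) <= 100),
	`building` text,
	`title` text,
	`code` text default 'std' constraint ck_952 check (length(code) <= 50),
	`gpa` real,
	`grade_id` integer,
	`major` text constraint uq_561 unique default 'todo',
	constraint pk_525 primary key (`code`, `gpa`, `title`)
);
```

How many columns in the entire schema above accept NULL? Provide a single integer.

17

students: 6 nullable (section, points, term, status, due_date, building — PK (student_id) and explicit NOT NULL columns excluded).
prerequisites: 4 nullable (grade, building, title, gpa — PK (prerequisite_id) and explicit NOT NULL columns excluded).
departments: 1 nullable (level — PK (building, department_id, name) and explicit NOT NULL columns excluded).
grades: 6 nullable (capacity, year, status, building, grade_id, major — PK (code, gpa, title) and explicit NOT NULL columns excluded).
Total: 6 + 4 + 1 + 6 = 17.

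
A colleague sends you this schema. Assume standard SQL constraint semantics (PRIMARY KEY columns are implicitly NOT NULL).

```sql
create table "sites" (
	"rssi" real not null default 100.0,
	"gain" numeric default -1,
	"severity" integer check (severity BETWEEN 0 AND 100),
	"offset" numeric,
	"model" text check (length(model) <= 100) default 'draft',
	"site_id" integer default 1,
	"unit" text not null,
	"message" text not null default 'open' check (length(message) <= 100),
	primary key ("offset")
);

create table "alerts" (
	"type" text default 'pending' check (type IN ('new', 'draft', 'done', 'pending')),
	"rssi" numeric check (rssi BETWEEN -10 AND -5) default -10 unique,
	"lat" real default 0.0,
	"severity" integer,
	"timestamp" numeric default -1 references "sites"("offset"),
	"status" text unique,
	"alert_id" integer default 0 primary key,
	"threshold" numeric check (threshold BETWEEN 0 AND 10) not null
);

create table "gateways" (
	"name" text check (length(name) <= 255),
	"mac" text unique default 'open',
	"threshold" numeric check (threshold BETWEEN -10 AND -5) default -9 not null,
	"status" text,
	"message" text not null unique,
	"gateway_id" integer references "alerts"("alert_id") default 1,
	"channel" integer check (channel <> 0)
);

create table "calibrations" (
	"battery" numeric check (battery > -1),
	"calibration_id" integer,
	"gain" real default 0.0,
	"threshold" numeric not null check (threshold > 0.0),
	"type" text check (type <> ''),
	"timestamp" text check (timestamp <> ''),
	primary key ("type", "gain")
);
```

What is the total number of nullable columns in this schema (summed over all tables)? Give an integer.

sites: 4 nullable (gain, severity, model, site_id — PK (offset) and explicit NOT NULL columns excluded).
alerts: 6 nullable (type, rssi, lat, severity, timestamp, status — PK (alert_id) and explicit NOT NULL columns excluded).
gateways: 5 nullable (name, mac, status, gateway_id, channel — PK none and explicit NOT NULL columns excluded).
calibrations: 3 nullable (battery, calibration_id, timestamp — PK (type, gain) and explicit NOT NULL columns excluded).
Total: 4 + 6 + 5 + 3 = 18.

18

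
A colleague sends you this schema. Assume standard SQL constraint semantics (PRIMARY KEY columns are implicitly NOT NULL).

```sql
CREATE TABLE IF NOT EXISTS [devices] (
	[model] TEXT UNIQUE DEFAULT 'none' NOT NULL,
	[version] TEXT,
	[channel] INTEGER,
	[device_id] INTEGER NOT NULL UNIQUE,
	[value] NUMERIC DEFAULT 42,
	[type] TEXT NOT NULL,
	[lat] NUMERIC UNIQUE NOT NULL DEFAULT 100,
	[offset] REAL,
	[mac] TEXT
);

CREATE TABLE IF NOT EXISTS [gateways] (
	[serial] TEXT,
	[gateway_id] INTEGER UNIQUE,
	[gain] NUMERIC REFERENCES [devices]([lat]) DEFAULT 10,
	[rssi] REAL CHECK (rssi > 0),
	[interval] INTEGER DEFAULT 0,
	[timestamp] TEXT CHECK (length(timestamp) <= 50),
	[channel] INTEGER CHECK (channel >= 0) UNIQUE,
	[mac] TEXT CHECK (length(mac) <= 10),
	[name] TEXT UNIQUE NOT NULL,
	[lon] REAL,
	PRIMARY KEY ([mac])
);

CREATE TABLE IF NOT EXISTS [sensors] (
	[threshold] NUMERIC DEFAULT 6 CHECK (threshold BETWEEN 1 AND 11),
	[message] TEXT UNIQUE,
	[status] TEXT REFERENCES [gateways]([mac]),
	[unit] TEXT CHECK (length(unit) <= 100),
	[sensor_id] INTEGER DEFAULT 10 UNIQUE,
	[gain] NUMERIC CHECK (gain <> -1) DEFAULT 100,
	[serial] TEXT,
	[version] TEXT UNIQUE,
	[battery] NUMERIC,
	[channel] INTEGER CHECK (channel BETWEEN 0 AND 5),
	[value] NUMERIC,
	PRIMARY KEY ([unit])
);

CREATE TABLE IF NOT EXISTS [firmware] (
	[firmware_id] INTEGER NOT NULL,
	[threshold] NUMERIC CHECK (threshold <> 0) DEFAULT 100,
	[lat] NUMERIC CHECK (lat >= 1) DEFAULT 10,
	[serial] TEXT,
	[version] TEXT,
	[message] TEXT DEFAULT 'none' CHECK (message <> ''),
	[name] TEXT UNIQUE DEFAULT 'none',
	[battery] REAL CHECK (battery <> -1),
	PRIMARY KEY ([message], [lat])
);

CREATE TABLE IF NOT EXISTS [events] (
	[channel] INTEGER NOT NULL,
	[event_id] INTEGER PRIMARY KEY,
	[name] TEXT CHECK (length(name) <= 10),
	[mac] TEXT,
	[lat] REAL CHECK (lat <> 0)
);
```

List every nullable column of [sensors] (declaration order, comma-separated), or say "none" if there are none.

- threshold: CHECK does not forbid NULL (a CHECK constraint passes when its expression is NULL) → nullable.
- message: UNIQUE does not imply NOT NULL → nullable.
- status: a foreign key column may be NULL unless separately constrained → nullable.
- unit: part of the PRIMARY KEY, which implies NOT NULL → not nullable.
- sensor_id: UNIQUE does not imply NOT NULL → nullable.
- gain: CHECK does not forbid NULL (a CHECK constraint passes when its expression is NULL) → nullable.
- serial: no NOT NULL constraint applies → nullable.
- version: UNIQUE does not imply NOT NULL → nullable.
- battery: no NOT NULL constraint applies → nullable.
- channel: CHECK does not forbid NULL (a CHECK constraint passes when its expression is NULL) → nullable.
- value: no NOT NULL constraint applies → nullable.

threshold, message, status, sensor_id, gain, serial, version, battery, channel, value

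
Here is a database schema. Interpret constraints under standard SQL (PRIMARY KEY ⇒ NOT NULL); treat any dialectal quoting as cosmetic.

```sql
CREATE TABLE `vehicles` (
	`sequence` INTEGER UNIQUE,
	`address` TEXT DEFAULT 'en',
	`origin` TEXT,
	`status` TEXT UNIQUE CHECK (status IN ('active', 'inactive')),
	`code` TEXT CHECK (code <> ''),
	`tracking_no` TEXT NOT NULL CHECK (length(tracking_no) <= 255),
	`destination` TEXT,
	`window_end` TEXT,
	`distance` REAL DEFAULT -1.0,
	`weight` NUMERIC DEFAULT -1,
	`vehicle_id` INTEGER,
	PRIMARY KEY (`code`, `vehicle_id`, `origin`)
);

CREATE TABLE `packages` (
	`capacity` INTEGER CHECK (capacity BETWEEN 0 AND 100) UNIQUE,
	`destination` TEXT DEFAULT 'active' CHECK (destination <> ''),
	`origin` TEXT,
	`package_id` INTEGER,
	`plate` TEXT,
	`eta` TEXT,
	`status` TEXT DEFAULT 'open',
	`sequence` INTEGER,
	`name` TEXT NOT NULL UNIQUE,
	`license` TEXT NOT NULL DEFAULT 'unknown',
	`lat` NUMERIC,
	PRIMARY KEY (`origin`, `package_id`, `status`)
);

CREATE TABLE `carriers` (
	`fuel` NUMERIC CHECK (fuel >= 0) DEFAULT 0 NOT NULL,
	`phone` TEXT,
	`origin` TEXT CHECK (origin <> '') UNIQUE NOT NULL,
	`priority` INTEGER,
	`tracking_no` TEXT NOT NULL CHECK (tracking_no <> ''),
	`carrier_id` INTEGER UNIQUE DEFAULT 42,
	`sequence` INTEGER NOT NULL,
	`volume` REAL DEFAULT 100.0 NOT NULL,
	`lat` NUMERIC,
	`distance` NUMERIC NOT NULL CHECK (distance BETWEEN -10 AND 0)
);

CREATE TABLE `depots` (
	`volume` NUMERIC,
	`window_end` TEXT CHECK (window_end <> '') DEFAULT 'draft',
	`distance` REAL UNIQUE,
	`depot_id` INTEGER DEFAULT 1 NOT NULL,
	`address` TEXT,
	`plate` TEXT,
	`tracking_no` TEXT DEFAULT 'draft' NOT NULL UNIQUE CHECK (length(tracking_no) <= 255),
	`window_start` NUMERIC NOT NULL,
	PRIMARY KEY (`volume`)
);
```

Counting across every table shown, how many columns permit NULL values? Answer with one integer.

vehicles: 7 nullable (sequence, address, status, destination, window_end, distance, weight — PK (code, vehicle_id, origin) and explicit NOT NULL columns excluded).
packages: 6 nullable (capacity, destination, plate, eta, sequence, lat — PK (origin, package_id, status) and explicit NOT NULL columns excluded).
carriers: 4 nullable (phone, priority, carrier_id, lat — PK none and explicit NOT NULL columns excluded).
depots: 4 nullable (window_end, distance, address, plate — PK (volume) and explicit NOT NULL columns excluded).
Total: 7 + 6 + 4 + 4 = 21.

21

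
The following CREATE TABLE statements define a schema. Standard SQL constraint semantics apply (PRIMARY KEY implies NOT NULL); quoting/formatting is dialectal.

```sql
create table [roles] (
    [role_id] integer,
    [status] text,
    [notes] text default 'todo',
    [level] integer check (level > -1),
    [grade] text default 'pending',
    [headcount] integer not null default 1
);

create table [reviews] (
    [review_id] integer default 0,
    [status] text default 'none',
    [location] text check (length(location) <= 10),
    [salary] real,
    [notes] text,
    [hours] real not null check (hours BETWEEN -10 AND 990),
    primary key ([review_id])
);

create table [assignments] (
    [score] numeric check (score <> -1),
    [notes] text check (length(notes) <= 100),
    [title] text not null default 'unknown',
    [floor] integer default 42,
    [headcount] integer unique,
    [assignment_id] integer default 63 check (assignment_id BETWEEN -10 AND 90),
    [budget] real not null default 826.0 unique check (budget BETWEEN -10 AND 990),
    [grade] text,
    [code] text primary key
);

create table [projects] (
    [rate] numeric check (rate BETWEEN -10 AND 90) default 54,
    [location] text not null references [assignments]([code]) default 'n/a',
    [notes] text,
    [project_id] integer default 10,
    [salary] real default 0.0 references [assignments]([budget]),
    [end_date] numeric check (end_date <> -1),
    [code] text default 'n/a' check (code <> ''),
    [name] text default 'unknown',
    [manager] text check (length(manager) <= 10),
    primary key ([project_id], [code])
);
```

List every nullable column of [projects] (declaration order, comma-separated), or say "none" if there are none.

rate, notes, salary, end_date, name, manager

- rate: CHECK does not forbid NULL (a CHECK constraint passes when its expression is NULL) → nullable.
- location: declared NOT NULL → not nullable.
- notes: no NOT NULL constraint applies → nullable.
- project_id: part of the PRIMARY KEY, which implies NOT NULL → not nullable.
- salary: a foreign key column may be NULL unless separately constrained → nullable.
- end_date: CHECK does not forbid NULL (a CHECK constraint passes when its expression is NULL) → nullable.
- code: part of the PRIMARY KEY, which implies NOT NULL → not nullable.
- name: DEFAULT only fills an omitted column; an explicit NULL is still allowed → nullable.
- manager: CHECK does not forbid NULL (a CHECK constraint passes when its expression is NULL) → nullable.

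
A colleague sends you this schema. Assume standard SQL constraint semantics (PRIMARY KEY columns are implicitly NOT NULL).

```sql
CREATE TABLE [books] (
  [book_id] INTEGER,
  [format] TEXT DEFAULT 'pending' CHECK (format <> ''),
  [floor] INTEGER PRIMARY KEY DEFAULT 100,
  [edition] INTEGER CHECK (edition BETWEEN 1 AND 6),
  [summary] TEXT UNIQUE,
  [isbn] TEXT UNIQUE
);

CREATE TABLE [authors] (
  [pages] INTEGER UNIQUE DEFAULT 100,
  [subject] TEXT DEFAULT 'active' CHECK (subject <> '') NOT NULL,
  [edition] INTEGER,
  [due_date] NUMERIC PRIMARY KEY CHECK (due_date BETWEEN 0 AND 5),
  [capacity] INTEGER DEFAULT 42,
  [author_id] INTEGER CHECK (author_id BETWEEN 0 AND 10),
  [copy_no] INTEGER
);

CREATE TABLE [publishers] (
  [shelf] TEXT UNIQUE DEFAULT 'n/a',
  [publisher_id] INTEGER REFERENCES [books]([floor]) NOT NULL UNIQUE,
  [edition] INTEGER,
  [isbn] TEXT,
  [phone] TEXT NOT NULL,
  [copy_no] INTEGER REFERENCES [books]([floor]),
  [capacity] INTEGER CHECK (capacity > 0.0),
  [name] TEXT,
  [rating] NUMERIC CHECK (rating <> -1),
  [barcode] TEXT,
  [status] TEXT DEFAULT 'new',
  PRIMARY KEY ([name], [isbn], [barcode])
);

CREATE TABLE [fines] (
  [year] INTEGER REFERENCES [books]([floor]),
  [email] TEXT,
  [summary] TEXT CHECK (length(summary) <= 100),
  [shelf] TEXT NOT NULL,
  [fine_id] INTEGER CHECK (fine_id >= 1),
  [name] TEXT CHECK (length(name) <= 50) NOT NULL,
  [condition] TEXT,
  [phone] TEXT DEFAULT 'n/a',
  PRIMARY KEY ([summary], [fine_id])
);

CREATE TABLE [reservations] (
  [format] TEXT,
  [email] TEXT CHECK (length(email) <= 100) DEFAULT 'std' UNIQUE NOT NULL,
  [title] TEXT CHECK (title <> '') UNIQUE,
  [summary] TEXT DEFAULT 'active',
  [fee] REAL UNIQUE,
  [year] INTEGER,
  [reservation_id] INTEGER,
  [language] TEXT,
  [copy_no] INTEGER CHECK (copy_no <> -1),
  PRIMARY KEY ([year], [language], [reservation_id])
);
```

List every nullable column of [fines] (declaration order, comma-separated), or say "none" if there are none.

year, email, condition, phone

- year: a foreign key column may be NULL unless separately constrained → nullable.
- email: no NOT NULL constraint applies → nullable.
- summary: part of the PRIMARY KEY, which implies NOT NULL → not nullable.
- shelf: declared NOT NULL → not nullable.
- fine_id: part of the PRIMARY KEY, which implies NOT NULL → not nullable.
- name: declared NOT NULL → not nullable.
- condition: no NOT NULL constraint applies → nullable.
- phone: DEFAULT only fills an omitted column; an explicit NULL is still allowed → nullable.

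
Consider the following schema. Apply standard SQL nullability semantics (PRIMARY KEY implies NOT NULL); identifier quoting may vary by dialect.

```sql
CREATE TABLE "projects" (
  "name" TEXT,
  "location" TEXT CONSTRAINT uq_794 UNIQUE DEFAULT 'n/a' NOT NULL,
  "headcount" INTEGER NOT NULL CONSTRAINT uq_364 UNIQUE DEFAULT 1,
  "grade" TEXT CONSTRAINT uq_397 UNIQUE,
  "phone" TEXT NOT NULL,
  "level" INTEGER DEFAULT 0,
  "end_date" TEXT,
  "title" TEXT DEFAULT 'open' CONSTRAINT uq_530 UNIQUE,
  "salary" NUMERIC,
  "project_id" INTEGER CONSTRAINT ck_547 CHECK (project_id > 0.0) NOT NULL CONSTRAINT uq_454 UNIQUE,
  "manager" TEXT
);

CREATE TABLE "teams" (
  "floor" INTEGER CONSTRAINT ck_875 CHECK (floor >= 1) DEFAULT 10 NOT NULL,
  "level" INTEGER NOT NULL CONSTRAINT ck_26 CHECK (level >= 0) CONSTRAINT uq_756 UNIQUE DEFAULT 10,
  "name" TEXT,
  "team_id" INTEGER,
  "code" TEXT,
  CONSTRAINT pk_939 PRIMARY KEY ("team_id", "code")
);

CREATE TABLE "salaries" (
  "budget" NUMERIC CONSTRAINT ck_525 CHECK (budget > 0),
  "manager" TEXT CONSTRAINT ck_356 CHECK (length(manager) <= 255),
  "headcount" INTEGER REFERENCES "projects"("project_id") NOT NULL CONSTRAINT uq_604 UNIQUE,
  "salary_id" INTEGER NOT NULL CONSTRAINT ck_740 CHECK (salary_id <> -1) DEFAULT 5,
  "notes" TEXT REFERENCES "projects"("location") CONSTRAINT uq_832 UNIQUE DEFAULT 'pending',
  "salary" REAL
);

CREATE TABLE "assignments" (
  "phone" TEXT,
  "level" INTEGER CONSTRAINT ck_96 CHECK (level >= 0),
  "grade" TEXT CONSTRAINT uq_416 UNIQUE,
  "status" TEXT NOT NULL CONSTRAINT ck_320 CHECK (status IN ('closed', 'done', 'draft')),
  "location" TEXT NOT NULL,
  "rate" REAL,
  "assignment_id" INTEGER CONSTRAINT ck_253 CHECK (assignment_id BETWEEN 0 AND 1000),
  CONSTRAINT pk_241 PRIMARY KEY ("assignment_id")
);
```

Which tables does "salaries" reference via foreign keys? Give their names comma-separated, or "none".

- headcount REFERENCES projects(project_id).
- notes REFERENCES projects(location).

projects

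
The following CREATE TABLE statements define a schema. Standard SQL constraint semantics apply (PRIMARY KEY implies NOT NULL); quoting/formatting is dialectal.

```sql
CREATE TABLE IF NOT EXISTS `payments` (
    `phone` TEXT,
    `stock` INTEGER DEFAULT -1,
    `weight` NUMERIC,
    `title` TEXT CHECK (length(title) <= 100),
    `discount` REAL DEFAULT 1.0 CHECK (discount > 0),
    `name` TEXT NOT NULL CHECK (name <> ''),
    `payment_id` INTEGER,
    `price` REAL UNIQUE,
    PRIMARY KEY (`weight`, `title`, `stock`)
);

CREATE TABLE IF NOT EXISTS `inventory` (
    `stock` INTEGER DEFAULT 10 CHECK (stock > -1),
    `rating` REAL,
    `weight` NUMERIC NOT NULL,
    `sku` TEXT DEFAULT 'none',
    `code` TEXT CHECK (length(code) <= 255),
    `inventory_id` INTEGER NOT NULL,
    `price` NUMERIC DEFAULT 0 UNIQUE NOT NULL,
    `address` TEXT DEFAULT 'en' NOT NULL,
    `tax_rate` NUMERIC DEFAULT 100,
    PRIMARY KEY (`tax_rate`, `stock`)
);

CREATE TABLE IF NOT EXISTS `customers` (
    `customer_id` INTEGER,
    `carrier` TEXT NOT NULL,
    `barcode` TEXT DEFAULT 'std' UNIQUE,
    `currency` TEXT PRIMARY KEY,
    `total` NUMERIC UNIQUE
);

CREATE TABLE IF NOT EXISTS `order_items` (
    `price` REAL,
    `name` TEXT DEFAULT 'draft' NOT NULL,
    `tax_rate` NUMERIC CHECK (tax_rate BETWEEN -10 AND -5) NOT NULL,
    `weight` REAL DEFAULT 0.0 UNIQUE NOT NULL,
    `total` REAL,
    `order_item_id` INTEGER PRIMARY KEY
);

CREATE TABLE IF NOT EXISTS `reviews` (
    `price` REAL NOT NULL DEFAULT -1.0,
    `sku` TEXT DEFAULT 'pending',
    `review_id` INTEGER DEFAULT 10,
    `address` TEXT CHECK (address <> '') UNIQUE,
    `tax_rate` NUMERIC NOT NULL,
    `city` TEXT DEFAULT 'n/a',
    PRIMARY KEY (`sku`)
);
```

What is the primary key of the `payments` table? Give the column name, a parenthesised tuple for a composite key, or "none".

A table-level PRIMARY KEY clause names 3 columns: weight, title, stock.
This is a composite key — the combination is unique, not each column individually.

(weight, title, stock)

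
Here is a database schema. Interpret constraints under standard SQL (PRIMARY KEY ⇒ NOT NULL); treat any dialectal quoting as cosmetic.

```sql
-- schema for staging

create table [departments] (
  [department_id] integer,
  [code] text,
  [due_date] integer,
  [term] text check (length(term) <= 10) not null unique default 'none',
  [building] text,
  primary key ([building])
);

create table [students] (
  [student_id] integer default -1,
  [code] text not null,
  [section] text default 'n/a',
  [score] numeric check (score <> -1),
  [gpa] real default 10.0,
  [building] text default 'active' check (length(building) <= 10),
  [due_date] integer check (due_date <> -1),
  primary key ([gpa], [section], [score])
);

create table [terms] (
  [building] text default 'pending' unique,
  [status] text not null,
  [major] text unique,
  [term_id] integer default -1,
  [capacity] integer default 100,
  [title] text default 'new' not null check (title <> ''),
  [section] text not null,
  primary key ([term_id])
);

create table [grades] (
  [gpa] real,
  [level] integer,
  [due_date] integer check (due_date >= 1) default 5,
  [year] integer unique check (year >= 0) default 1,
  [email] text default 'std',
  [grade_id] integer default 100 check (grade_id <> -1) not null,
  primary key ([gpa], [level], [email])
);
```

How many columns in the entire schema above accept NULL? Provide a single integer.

departments: 3 nullable (department_id, code, due_date — PK (building) and explicit NOT NULL columns excluded).
students: 3 nullable (student_id, building, due_date — PK (gpa, section, score) and explicit NOT NULL columns excluded).
terms: 3 nullable (building, major, capacity — PK (term_id) and explicit NOT NULL columns excluded).
grades: 2 nullable (due_date, year — PK (gpa, level, email) and explicit NOT NULL columns excluded).
Total: 3 + 3 + 3 + 2 = 11.

11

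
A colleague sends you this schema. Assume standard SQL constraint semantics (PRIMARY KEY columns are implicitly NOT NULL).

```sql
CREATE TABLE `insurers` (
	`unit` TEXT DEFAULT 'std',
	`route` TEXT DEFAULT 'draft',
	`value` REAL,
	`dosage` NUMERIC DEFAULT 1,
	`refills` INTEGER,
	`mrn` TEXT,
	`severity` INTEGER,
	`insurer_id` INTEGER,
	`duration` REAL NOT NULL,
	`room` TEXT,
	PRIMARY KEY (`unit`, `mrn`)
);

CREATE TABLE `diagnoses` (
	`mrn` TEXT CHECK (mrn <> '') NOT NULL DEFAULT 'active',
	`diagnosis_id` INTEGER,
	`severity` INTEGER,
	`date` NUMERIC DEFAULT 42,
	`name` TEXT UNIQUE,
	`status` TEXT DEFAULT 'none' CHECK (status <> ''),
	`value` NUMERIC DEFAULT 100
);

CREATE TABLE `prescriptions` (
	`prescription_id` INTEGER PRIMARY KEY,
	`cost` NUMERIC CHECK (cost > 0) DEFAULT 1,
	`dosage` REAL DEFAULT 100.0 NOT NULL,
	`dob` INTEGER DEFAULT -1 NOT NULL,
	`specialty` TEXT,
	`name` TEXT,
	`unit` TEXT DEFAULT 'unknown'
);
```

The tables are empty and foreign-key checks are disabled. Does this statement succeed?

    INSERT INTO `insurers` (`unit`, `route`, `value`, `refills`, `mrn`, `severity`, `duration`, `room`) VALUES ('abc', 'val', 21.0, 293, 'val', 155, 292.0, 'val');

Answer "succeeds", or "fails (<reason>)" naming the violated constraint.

succeeds

NOT NULL columns: duration is supplied; mrn is supplied; unit is supplied.
No constraint is violated.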